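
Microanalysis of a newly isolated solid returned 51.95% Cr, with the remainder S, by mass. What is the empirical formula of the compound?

Cr2S3

Assume 100 g: 51.95 g Cr, 48.05 g S.
Cr: 51.95 g ÷ 52.00 g/mol = 0.999 mol
S: 48.05 g ÷ 32.07 g/mol = 1.498 mol
Divide by the smallest (0.999 mol Cr): Cr 1.000, S 1.500
Multiply by 2: Cr 2.00, S 3.00 → Cr2S3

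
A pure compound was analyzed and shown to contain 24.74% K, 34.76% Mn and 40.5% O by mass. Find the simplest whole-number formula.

KMnO4

Assume 100 g: 24.74 g K, 34.76 g Mn, 40.5 g O.
Moles — K: 24.74 / 39.10 = 0.6327 mol; Mn: 34.76 / 54.94 = 0.6327 mol; O: 40.5 / 16.00 = 2.531 mol
Ratios (÷ 0.6327): K 1.000, Mn 1.000, O 4.001
≈ 1:1:4 → KMnO4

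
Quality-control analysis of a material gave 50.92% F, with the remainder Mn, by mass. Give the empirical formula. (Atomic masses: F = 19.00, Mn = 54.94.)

Assume 100 g: 50.92 g F, 49.08 g Mn.
n(F) = 50.92/19.00 = 2.68, n(Mn) = 49.08/54.94 = 0.8933
Smallest is Mn at 0.8933 mol; normalising gives F 3.000, Mn 1.000
→ F3Mn

F3Mn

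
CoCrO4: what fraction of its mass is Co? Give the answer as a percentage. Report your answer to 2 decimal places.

Molar mass = 1(58.93) + 1(52.00) + 4(16.00) = 174.930 g/mol
Mass of Co per mole = 1 × 58.93 = 58.930 g
% Co = 58.930 / 174.930 × 100 = 33.69%

33.69%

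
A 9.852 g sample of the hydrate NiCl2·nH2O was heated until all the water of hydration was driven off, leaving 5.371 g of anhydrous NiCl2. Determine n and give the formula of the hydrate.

Mass of water lost = 9.852 − 5.371 = 4.481 g → 4.481 / 18.02 = 0.2487 mol H2O
Molar mass of NiCl2 = 129.59 g/mol → mol NiCl2 = 5.371 / 129.59 = 0.04145
n = 0.2487 / 0.04145 = 6.00 ≈ 6 → NiCl2·6H2O

NiCl2·6H2O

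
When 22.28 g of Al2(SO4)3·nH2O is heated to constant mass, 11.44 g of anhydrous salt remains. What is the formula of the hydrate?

Al2(SO4)3·18H2O

Mass of water lost = 22.28 − 11.44 = 10.84 g → 10.84 / 18.02 = 0.6016 mol H2O
Molar mass of Al2(SO4)3 = 342.17 g/mol → mol Al2(SO4)3 = 11.44 / 342.17 = 0.03343
n = 0.6016 / 0.03343 = 17.99 ≈ 18 → Al2(SO4)3·18H2O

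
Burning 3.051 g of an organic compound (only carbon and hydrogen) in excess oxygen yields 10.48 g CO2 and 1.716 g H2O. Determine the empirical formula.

C5H4

mol C = 10.48 / 44.01 = 0.2381; mass C = 0.2381 × 12.01 = 2.860 g
mol H = 2 × (1.716 / 18.02) = 0.1905; mass H = 0.1905 × 1.008 = 0.1920 g
Smallest is H at 0.1905 mol; normalising gives C 1.250, H 1.000
Multiply by 4: C 5.00, H 4.00 → C5H4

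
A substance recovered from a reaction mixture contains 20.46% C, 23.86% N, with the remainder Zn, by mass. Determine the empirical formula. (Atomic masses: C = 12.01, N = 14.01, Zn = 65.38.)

Assume 100 g: 20.46 g C, 23.86 g N, 55.68 g Zn.
n(C) = 20.46/12.01 = 1.704, n(N) = 23.86/14.01 = 1.703, n(Zn) = 55.68/65.38 = 0.8516
Ratios (÷ 0.8516): C 2.000, N 2.000, Zn 1.000
≈ 2:2:1 → C2N2Zn

C2N2Zn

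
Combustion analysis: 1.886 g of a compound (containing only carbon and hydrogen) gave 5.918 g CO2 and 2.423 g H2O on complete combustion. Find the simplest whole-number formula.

mol C = 5.918 / 44.01 = 0.1345; mass C = 0.1345 × 12.01 = 1.615 g
mol H = 2 × (2.423 / 18.02) = 0.2689; mass H = 0.2689 × 1.008 = 0.2711 g
Ratios (÷ 0.1345): C 1.000, H 2.000
→ CH2

CH2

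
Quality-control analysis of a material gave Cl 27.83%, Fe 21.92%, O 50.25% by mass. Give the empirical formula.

Assume 100 g: 27.83 g Cl, 21.92 g Fe, 50.25 g O.
Moles — Cl: 27.83 / 35.45 = 0.785 mol; Fe: 21.92 / 55.85 = 0.3925 mol; O: 50.25 / 16.00 = 3.141 mol
Ratios (÷ 0.3925): Cl 2.000, Fe 1.000, O 8.002
Ratio ≈ 2:1:8, so the empirical formula is Cl2FeO8

Cl2FeO8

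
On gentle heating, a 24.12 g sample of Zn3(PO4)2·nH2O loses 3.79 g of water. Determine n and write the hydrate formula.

Mass of anhydrous Zn3(PO4)2 = 24.12 − 3.79 = 20.33 g
mol H2O = 3.79 / 18.02 = 0.2103
Molar mass of Zn3(PO4)2 = 386.08 g/mol → mol Zn3(PO4)2 = 20.33 / 386.08 = 0.05266
n = 0.2103 / 0.05266 = 3.99 ≈ 4 → Zn3(PO4)2·4H2O

Zn3(PO4)2·4H2O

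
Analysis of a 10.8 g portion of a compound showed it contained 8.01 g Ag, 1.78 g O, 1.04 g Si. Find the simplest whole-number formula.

n(Ag) = 8.01/107.87 = 0.07426, n(O) = 1.78/16.00 = 0.1113, n(Si) = 1.04/28.09 = 0.03702
Smallest is Si at 0.03702 mol; normalising gives Ag 2.006, O 3.005, Si 1.000
→ Ag2O3Si

Ag2O3Si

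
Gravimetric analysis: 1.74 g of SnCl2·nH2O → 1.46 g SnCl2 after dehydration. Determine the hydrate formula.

Mass of water lost = 1.74 − 1.46 = 0.28 g → 0.28 / 18.02 = 0.01554 mol H2O
Molar mass of SnCl2 = 189.61 g/mol → mol SnCl2 = 1.46 / 189.61 = 0.0077
n = 0.01554 / 0.0077 = 2.02 ≈ 2 → SnCl2·2H2O

SnCl2·2H2O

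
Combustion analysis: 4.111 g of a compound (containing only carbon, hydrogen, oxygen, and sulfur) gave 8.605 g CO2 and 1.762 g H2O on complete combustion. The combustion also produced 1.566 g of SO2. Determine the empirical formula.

mol C = 8.605 / 44.01 = 0.1955; mass C = 0.1955 × 12.01 = 2.348 g
mol H = 2 × (1.762 / 18.02) = 0.1956; mass H = 0.1956 × 1.008 = 0.1971 g
mol S = 1.566 / 64.07 = 0.02444; mass S = 0.7839 g
mass O = 4.111 − (3.329) = 0.7818 g → mol O = 0.04886
Ratios (÷ 0.02444): C 7.999, H 8.001, O 1.999, S 1.000
Ratio ≈ 8:8:2:1, so the empirical formula is C8H8O2S

C8H8O2S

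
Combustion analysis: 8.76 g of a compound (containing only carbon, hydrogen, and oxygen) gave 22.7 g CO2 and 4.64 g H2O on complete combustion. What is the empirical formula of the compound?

C4H4O

mol C = 22.7 / 44.01 = 0.5158; mass C = 0.5158 × 12.01 = 6.195 g
mol H = 2 × (4.64 / 18.02) = 0.5150; mass H = 0.5150 × 1.008 = 0.5191 g
mass O = 8.76 − (6.714) = 2.046 g → mol O = 0.1279
Ratios (÷ 0.1279): C 4.033, H 4.027, O 1.000
≈ 4:4:1 → C4H4O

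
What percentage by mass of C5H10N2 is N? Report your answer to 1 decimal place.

28.5%

Molar mass = 5(12.01) + 10(1.008) + 2(14.01) = 98.150 g/mol
Mass of N per mole = 2 × 14.01 = 28.020 g
% N = 28.020 / 98.150 × 100 = 28.5%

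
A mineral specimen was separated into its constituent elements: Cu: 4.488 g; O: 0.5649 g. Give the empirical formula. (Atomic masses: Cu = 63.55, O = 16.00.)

Cu: 4.488 g ÷ 63.55 g/mol = 0.07062 mol
O: 0.5649 g ÷ 16.00 g/mol = 0.03531 mol
Smallest is O at 0.03531 mol; normalising gives Cu 2.000, O 1.000
Ratio ≈ 2:1, so the empirical formula is Cu2O

Cu2O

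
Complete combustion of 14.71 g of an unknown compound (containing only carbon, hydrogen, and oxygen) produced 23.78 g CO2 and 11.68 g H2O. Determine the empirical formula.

mol C = 23.78 / 44.01 = 0.5403; mass C = 0.5403 × 12.01 = 6.489 g
mol H = 2 × (11.68 / 18.02) = 1.296; mass H = 1.296 × 1.008 = 1.307 g
mass O = 14.71 − (7.796) = 6.914 g → mol O = 0.4321
Divide by the smallest (0.4321 mol O): C 1.250, H 3.000, O 1.000
Scaling by 4: C 5.00, H 12.00, O 4.00 → C5H12O4

C5H12O4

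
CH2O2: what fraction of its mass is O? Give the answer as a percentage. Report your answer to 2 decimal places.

69.53%

Molar mass = 1(12.01) + 2(1.008) + 2(16.00) = 46.026 g/mol
Mass of O per mole = 2 × 16.00 = 32.000 g
% O = 32.000 / 46.026 × 100 = 69.53%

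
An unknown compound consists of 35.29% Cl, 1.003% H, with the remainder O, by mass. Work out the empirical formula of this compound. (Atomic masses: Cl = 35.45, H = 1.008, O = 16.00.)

ClHO4

Assume 100 g: 35.29 g Cl, 1.003 g H, 63.707 g O.
Cl: 35.29 g ÷ 35.45 g/mol = 0.9955 mol
H: 1.003 g ÷ 1.008 g/mol = 0.995 mol
O: 63.707 g ÷ 16.00 g/mol = 3.982 mol
Smallest is H at 0.995 mol; normalising gives Cl 1.000, H 1.000, O 4.002
≈ 1:1:4 → ClHO4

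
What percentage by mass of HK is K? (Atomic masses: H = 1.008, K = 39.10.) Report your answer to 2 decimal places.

97.49%

Molar mass = 1(1.008) + 1(39.10) = 40.108 g/mol
Mass of K per mole = 1 × 39.10 = 39.100 g
% K = 39.100 / 40.108 × 100 = 97.49%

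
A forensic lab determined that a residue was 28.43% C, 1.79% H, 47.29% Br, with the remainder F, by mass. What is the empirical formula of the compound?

Assume 100 g: 28.43 g C, 1.79 g H, 47.29 g Br, 22.49 g F.
C: 28.43 g ÷ 12.01 g/mol = 2.367 mol
H: 1.79 g ÷ 1.008 g/mol = 1.776 mol
Br: 47.29 g ÷ 79.90 g/mol = 0.5919 mol
F: 22.49 g ÷ 19.00 g/mol = 1.184 mol
Ratios (÷ 0.5919): C 4.000, H 3.000, Br 1.000, F 2.000
≈ 4:3:1:2 → C4H3BrF2

C4H3BrF2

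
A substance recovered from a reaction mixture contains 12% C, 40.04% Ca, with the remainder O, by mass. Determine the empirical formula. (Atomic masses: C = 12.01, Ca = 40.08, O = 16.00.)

Assume 100 g: 12 g C, 40.04 g Ca, 47.96 g O.
Moles — C: 12 / 12.01 = 0.9992 mol; Ca: 40.04 / 40.08 = 0.999 mol; O: 47.96 / 16.00 = 2.998 mol
Divide by the smallest (0.999 mol Ca): C 1.000, Ca 1.000, O 3.000
Ratio ≈ 1:1:3, so the empirical formula is CCaO3

CCaO3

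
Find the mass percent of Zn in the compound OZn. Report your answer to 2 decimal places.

80.34%

Molar mass = 1(16.00) + 1(65.38) = 81.380 g/mol
Mass of Zn per mole = 1 × 65.38 = 65.380 g
% Zn = 65.380 / 81.380 × 100 = 80.34%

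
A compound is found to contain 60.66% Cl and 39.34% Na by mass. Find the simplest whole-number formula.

Assume 100 g: 60.66 g Cl, 39.34 g Na.
Moles — Cl: 60.66 / 35.45 = 1.711 mol; Na: 39.34 / 22.99 = 1.711 mol
Ratios (÷ 1.711): Cl 1.000, Na 1.000
≈ 1:1 → ClNa

ClNa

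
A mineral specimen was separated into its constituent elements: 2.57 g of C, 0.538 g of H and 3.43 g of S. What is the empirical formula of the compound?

C2H5S

Moles — C: 2.57 / 12.01 = 0.214 mol; H: 0.538 / 1.008 = 0.5337 mol; S: 3.43 / 32.07 = 0.107 mol
Smallest is S at 0.107 mol; normalising gives C 2.001, H 4.990, S 1.000
→ C2H5S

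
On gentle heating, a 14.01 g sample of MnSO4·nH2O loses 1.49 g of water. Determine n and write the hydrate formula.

Mass of anhydrous MnSO4 = 14.01 − 1.49 = 12.52 g
mol H2O = 1.49 / 18.02 = 0.08269
Molar mass of MnSO4 = 151.01 g/mol → mol MnSO4 = 12.52 / 151.01 = 0.08291
n = 0.08269 / 0.08291 = 1.00 ≈ 1 → MnSO4·H2O

MnSO4·H2O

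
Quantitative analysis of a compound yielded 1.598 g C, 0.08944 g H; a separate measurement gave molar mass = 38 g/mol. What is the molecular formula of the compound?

Moles — C: 1.598 / 12.01 = 0.1331 mol; H: 0.08944 / 1.008 = 0.08873 mol
Smallest is H at 0.08873 mol; normalising gives C 1.500, H 1.000
×2: C 3.00, H 2.00 → C3H2
Empirical-formula mass = 38.05 g/mol
n = 38 / 38.05 = 1.00 ≈ 1
Molecular formula = empirical formula = C3H2

C3H2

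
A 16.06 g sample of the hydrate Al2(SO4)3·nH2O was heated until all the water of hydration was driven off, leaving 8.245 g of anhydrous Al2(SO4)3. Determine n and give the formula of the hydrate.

Mass of water lost = 16.06 − 8.245 = 7.815 g → 7.815 / 18.02 = 0.4337 mol H2O
Molar mass of Al2(SO4)3 = 342.17 g/mol → mol Al2(SO4)3 = 8.245 / 342.17 = 0.0241
n = 0.4337 / 0.0241 = 18.00 ≈ 18 → Al2(SO4)3·18H2O

Al2(SO4)3·18H2O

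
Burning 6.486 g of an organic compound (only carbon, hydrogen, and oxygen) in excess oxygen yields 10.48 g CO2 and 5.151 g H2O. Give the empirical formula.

mol C = 10.48 / 44.01 = 0.2381; mass C = 0.2381 × 12.01 = 2.860 g
mol H = 2 × (5.151 / 18.02) = 0.5717; mass H = 0.5717 × 1.008 = 0.5763 g
mass O = 6.486 − (3.436) = 3.050 g → mol O = 0.1906
Smallest is O at 0.1906 mol; normalising gives C 1.249, H 2.999, O 1.000
×4: C 5.00, H 12.00, O 4.00 → C5H12O4

C5H12O4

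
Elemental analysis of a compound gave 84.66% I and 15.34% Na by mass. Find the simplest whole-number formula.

Assume 100 g: 84.66 g I, 15.34 g Na.
n(I) = 84.66/126.90 = 0.6671, n(Na) = 15.34/22.99 = 0.6672
Ratios (÷ 0.6671): I 1.000, Na 1.000
→ INa

INa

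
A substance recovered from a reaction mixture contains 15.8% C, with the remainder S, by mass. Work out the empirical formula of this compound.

CS2

Assume 100 g: 15.8 g C, 84.2 g S.
C: 15.8 g ÷ 12.01 g/mol = 1.316 mol
S: 84.2 g ÷ 32.07 g/mol = 2.626 mol
Ratios (÷ 1.316): C 1.000, S 1.996
Ratio ≈ 1:2, so the empirical formula is CS2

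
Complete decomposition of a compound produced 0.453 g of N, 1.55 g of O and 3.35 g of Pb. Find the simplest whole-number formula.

N2O6Pb

n(N) = 0.453/14.01 = 0.03233, n(O) = 1.55/16.00 = 0.09688, n(Pb) = 3.35/207.2 = 0.01617
Ratios (÷ 0.01617): N 2.000, O 5.992, Pb 1.000
→ N2O6Pb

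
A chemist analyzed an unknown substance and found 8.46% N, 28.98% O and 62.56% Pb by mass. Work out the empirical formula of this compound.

N2O6Pb

Assume 100 g: 8.46 g N, 28.98 g O, 62.56 g Pb.
Moles — N: 8.46 / 14.01 = 0.6039 mol; O: 28.98 / 16.00 = 1.811 mol; Pb: 62.56 / 207.2 = 0.3019 mol
Ratios (÷ 0.3019): N 2.000, O 5.999, Pb 1.000
→ N2O6Pb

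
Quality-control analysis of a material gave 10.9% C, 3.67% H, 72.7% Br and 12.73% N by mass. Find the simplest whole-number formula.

CH4BrN

Assume 100 g: 10.9 g C, 3.67 g H, 72.7 g Br, 12.73 g N.
n(C) = 10.9/12.01 = 0.9076, n(H) = 3.67/1.008 = 3.641, n(Br) = 72.7/79.90 = 0.9099, n(N) = 12.73/14.01 = 0.9086
Smallest is C at 0.9076 mol; normalising gives C 1.000, H 4.012, Br 1.003, N 1.001
→ CH4BrN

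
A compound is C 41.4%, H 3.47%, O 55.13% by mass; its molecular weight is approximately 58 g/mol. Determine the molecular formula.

Assume 100 g: 41.4 g C, 3.47 g H, 55.13 g O.
n(C) = 41.4/12.01 = 3.447, n(H) = 3.47/1.008 = 3.442, n(O) = 55.13/16.00 = 3.446
Smallest is H at 3.442 mol; normalising gives C 1.001, H 1.000, O 1.001
→ CHO
Empirical-formula mass = 29.02 g/mol
n = 58 / 29.02 = 2.00 ≈ 2
Molecular formula = (CHO)×2 = C2H2O2

C2H2O2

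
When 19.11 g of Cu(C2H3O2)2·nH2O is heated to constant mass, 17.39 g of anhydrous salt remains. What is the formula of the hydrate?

Mass of water lost = 19.11 − 17.39 = 1.72 g → 1.72 / 18.02 = 0.09545 mol H2O
Molar mass of Cu(C2H3O2)2 = 181.64 g/mol → mol Cu(C2H3O2)2 = 17.39 / 181.64 = 0.09574
n = 0.09545 / 0.09574 = 1.00 ≈ 1 → Cu(C2H3O2)2·H2O

Cu(C2H3O2)2·H2O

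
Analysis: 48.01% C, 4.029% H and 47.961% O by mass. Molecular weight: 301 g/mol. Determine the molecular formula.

Assume 100 g: 48.01 g C, 4.029 g H, 47.961 g O.
n(C) = 48.01/12.01 = 3.998, n(H) = 4.029/1.008 = 3.997, n(O) = 47.961/16.00 = 2.998
Ratios (÷ 2.998): C 1.334, H 1.333, O 1.000
Scaling by 3: C 4.00, H 4.00, O 3.00 → C4H4O3
Empirical-formula mass = 100.07 g/mol
n = 301 / 100.07 = 3.01 ≈ 3
Molecular formula = (C4H4O3)×3 = C12H12O9

C12H12O9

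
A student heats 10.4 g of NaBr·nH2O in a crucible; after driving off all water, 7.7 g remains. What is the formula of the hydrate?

NaBr·2H2O

Mass of water lost = 10.4 − 7.7 = 2.7 g → 2.7 / 18.02 = 0.1498 mol H2O
Molar mass of NaBr = 102.89 g/mol → mol NaBr = 7.7 / 102.89 = 0.07484
n = 0.1498 / 0.07484 = 2.00 ≈ 2 → NaBr·2H2O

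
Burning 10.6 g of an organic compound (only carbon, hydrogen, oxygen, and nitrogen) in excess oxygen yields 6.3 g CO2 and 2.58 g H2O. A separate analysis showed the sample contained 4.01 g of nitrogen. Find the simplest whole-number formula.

mol C = 6.3 / 44.01 = 0.1431; mass C = 0.1431 × 12.01 = 1.719 g
mol H = 2 × (2.58 / 18.02) = 0.2863; mass H = 0.2863 × 1.008 = 0.2886 g
mol N = 4.01 / 14.01 = 0.2862
mass O = 10.6 − (6.018) = 4.582 g → mol O = 0.2864
Ratios (÷ 0.1431): C 1.000, H 2.000, N 1.999, O 2.001
→ CH2N2O2

CH2N2O2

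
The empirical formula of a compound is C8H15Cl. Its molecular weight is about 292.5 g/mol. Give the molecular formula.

Empirical-formula mass = 146.65 g/mol
n = 292.5 / 146.65 = 1.99 ≈ 2
Molecular formula = (C8H15Cl)2 = C16H30Cl2

C16H30Cl2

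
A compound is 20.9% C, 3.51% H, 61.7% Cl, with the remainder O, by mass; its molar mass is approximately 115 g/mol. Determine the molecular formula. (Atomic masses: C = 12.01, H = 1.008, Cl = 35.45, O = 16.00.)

C2H4Cl2O

Assume 100 g: 20.9 g C, 3.51 g H, 61.7 g Cl, 13.89 g O.
Moles — C: 20.9 / 12.01 = 1.74 mol; H: 3.51 / 1.008 = 3.482 mol; Cl: 61.7 / 35.45 = 1.74 mol; O: 13.89 / 16.00 = 0.8681 mol
Ratios (÷ 0.8681): C 2.005, H 4.011, Cl 2.005, O 1.000
→ C2H4Cl2O
Empirical-formula mass = 114.95 g/mol
n = 115 / 114.95 = 1.00 ≈ 1
Molecular formula = empirical formula = C2H4Cl2O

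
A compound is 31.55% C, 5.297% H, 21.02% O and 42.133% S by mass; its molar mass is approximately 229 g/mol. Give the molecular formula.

C6H12O3S3

Assume 100 g: 31.55 g C, 5.297 g H, 21.02 g O, 42.133 g S.
Moles — C: 31.55 / 12.01 = 2.627 mol; H: 5.297 / 1.008 = 5.255 mol; O: 21.02 / 16.00 = 1.314 mol; S: 42.133 / 32.07 = 1.314 mol
Ratios (÷ 1.314): C 2.000, H 4.000, O 1.000, S 1.000
→ C2H4OS
Empirical-formula mass = 76.12 g/mol
n = 229 / 76.12 = 3.01 ≈ 3
Molecular formula = (C2H4OS)×3 = C6H12O3S3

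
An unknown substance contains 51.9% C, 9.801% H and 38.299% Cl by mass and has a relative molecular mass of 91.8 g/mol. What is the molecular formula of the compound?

C4H9Cl

Assume 100 g: 51.9 g C, 9.801 g H, 38.299 g Cl.
n(C) = 51.9/12.01 = 4.321, n(H) = 9.801/1.008 = 9.723, n(Cl) = 38.299/35.45 = 1.08
Divide by the smallest (1.08 mol Cl): C 4.000, H 9.000, Cl 1.000
→ C4H9Cl
Empirical-formula mass = 92.56 g/mol
n = 91.8 / 92.56 = 0.99 ≈ 1
Molecular formula = empirical formula = C4H9Cl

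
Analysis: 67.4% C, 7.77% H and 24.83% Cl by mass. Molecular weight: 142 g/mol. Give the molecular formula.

C8H11Cl

Assume 100 g: 67.4 g C, 7.77 g H, 24.83 g Cl.
C: 67.4 g ÷ 12.01 g/mol = 5.612 mol
H: 7.77 g ÷ 1.008 g/mol = 7.708 mol
Cl: 24.83 g ÷ 35.45 g/mol = 0.7004 mol
Divide by the smallest (0.7004 mol Cl): C 8.012, H 11.005, Cl 1.000
→ C8H11Cl
Empirical-formula mass = 142.62 g/mol
n = 142 / 142.62 = 1.00 ≈ 1
Molecular formula = empirical formula = C8H11Cl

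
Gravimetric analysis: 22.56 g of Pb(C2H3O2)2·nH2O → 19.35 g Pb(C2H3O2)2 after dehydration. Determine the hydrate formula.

Pb(C2H3O2)2·3H2O

Mass of water lost = 22.56 − 19.35 = 3.21 g → 3.21 / 18.02 = 0.1781 mol H2O
Molar mass of Pb(C2H3O2)2 = 325.29 g/mol → mol Pb(C2H3O2)2 = 19.35 / 325.29 = 0.05949
n = 0.1781 / 0.05949 = 2.99 ≈ 3 → Pb(C2H3O2)2·3H2O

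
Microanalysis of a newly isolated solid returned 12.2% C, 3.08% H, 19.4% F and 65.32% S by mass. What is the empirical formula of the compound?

Assume 100 g: 12.2 g C, 3.08 g H, 19.4 g F, 65.32 g S.
n(C) = 12.2/12.01 = 1.016, n(H) = 3.08/1.008 = 3.056, n(F) = 19.4/19.00 = 1.021, n(S) = 65.32/32.07 = 2.037
Divide by the smallest (1.016 mol C): C 1.000, H 3.008, F 1.005, S 2.005
→ CH3FS2

CH3FS2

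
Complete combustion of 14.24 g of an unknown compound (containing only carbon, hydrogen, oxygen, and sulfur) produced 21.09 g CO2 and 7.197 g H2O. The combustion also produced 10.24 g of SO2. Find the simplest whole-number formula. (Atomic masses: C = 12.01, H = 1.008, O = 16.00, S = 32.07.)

mol C = 21.09 / 44.01 = 0.4792; mass C = 0.4792 × 12.01 = 5.755 g
mol H = 2 × (7.197 / 18.02) = 0.7988; mass H = 0.7988 × 1.008 = 0.8052 g
mol S = 10.24 / 64.07 = 0.1598; mass S = 5.126 g
mass O = 14.24 − (11.69) = 2.554 g → mol O = 0.1596
Ratios (÷ 0.1596): C 3.002, H 5.004, O 1.000, S 1.001
Ratio ≈ 3:5:1:1, so the empirical formula is C3H5OS

C3H5OS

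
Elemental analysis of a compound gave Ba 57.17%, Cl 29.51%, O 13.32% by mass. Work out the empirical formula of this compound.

Assume 100 g: 57.17 g Ba, 29.51 g Cl, 13.32 g O.
Moles — Ba: 57.17 / 137.33 = 0.4163 mol; Cl: 29.51 / 35.45 = 0.8324 mol; O: 13.32 / 16.00 = 0.8325 mol
Divide by the smallest (0.4163 mol Ba): Ba 1.000, Cl 2.000, O 2.000
→ BaCl2O2

BaCl2O2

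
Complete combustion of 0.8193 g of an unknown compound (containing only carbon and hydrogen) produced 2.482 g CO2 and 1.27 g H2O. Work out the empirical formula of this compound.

C2H5

mol C = 2.482 / 44.01 = 0.05640; mass C = 0.05640 × 12.01 = 0.6773 g
mol H = 2 × (1.27 / 18.02) = 0.1410; mass H = 0.1410 × 1.008 = 0.1421 g
Smallest is C at 0.0564 mol; normalising gives C 1.000, H 2.499
×2: C 2.00, H 5.00 → C2H5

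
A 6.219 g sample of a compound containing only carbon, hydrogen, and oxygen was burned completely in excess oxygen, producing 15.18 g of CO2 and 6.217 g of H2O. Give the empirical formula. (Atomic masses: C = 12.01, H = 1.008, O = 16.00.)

C4H8O

mol C = 15.18 / 44.01 = 0.3449; mass C = 0.3449 × 12.01 = 4.143 g
mol H = 2 × (6.217 / 18.02) = 0.6900; mass H = 0.6900 × 1.008 = 0.6955 g
mass O = 6.219 − (4.838) = 1.381 g → mol O = 0.08631
Smallest is O at 0.08631 mol; normalising gives C 3.996, H 7.995, O 1.000
≈ 4:8:1 → C4H8O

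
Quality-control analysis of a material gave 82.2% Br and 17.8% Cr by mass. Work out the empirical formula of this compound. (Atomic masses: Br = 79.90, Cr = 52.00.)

Br3Cr

Assume 100 g: 82.2 g Br, 17.8 g Cr.
Moles — Br: 82.2 / 79.90 = 1.029 mol; Cr: 17.8 / 52.00 = 0.3423 mol
Smallest is Cr at 0.3423 mol; normalising gives Br 3.005, Cr 1.000
≈ 3:1 → Br3Cr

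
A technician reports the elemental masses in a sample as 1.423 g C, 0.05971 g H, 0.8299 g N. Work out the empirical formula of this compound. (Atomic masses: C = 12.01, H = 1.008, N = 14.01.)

n(C) = 1.423/12.01 = 0.1185, n(H) = 0.05971/1.008 = 0.05924, n(N) = 0.8299/14.01 = 0.05924
Smallest is H at 0.05924 mol; normalising gives C 2.000, H 1.000, N 1.000
→ C2HN

C2HN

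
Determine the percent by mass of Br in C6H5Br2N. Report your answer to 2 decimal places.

Molar mass = 6(12.01) + 5(1.008) + 2(79.90) + 1(14.01) = 250.910 g/mol
Mass of Br per mole = 2 × 79.90 = 159.800 g
% Br = 159.800 / 250.910 × 100 = 63.69%

63.69%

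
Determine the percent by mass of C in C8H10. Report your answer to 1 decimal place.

90.5%

Molar mass = 8(12.01) + 10(1.008) = 106.160 g/mol
Mass of C per mole = 8 × 12.01 = 96.080 g
% C = 96.080 / 106.160 × 100 = 90.5%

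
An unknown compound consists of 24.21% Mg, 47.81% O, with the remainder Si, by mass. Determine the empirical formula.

Assume 100 g: 24.21 g Mg, 47.81 g O, 27.98 g Si.
n(Mg) = 24.21/24.31 = 0.9959, n(O) = 47.81/16.00 = 2.988, n(Si) = 27.98/28.09 = 0.9961
Divide by the smallest (0.9959 mol Mg): Mg 1.000, O 3.000, Si 1.000
≈ 1:3:1 → MgO3Si

MgO3Si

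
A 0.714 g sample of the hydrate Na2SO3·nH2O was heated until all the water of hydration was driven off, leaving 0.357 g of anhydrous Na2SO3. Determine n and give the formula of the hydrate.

Na2SO3·7H2O

Mass of water lost = 0.714 − 0.357 = 0.357 g → 0.357 / 18.02 = 0.01981 mol H2O
Molar mass of Na2SO3 = 126.05 g/mol → mol Na2SO3 = 0.357 / 126.05 = 0.002832
n = 0.01981 / 0.002832 = 7.00 ≈ 7 → Na2SO3·7H2O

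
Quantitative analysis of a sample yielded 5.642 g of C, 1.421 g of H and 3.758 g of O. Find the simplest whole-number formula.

C2H6O

Moles — C: 5.642 / 12.01 = 0.4698 mol; H: 1.421 / 1.008 = 1.41 mol; O: 3.758 / 16.00 = 0.2349 mol
Smallest is O at 0.2349 mol; normalising gives C 2.000, H 6.002, O 1.000
≈ 2:6:1 → C2H6O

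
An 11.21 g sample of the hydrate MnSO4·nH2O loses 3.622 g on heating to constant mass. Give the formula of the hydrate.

Mass of anhydrous MnSO4 = 11.21 − 3.622 = 7.588 g
mol H2O = 3.622 / 18.02 = 0.201
Molar mass of MnSO4 = 151.01 g/mol → mol MnSO4 = 7.588 / 151.01 = 0.05025
n = 0.201 / 0.05025 = 4.00 ≈ 4 → MnSO4·4H2O

MnSO4·4H2O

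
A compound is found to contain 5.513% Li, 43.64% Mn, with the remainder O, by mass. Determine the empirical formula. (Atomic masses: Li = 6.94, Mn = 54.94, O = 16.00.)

Assume 100 g: 5.513 g Li, 43.64 g Mn, 50.847 g O.
n(Li) = 5.513/6.94 = 0.7944, n(Mn) = 43.64/54.94 = 0.7943, n(O) = 50.847/16.00 = 3.178
Ratios (÷ 0.7943): Li 1.000, Mn 1.000, O 4.001
≈ 1:1:4 → LiMnO4

LiMnO4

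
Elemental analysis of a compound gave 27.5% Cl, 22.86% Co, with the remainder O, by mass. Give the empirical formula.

Cl2CoO8

Assume 100 g: 27.5 g Cl, 22.86 g Co, 49.64 g O.
Moles — Cl: 27.5 / 35.45 = 0.7757 mol; Co: 22.86 / 58.93 = 0.3879 mol; O: 49.64 / 16.00 = 3.103 mol
Smallest is Co at 0.3879 mol; normalising gives Cl 2.000, Co 1.000, O 7.998
≈ 2:1:8 → Cl2CoO8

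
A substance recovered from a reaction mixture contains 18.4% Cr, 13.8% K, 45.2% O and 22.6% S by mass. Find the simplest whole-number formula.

CrKO8S2

Assume 100 g: 18.4 g Cr, 13.8 g K, 45.2 g O, 22.6 g S.
Moles — Cr: 18.4 / 52.00 = 0.3538 mol; K: 13.8 / 39.10 = 0.3529 mol; O: 45.2 / 16.00 = 2.825 mol; S: 22.6 / 32.07 = 0.7047 mol
Ratios (÷ 0.3529): Cr 1.003, K 1.000, O 8.004, S 1.997
≈ 1:1:8:2 → CrKO8S2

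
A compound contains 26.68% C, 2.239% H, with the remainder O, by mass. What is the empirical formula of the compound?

CHO2

Assume 100 g: 26.68 g C, 2.239 g H, 71.081 g O.
Moles — C: 26.68 / 12.01 = 2.221 mol; H: 2.239 / 1.008 = 2.221 mol; O: 71.081 / 16.00 = 4.443 mol
Ratios (÷ 2.221): C 1.000, H 1.000, O 2.000
≈ 1:1:2 → CHO2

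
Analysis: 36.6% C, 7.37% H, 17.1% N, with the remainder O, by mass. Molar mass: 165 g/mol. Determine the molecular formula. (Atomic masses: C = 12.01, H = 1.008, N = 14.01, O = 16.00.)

C5H12N2O4

Assume 100 g: 36.6 g C, 7.37 g H, 17.1 g N, 38.93 g O.
Moles — C: 36.6 / 12.01 = 3.047 mol; H: 7.37 / 1.008 = 7.312 mol; N: 17.1 / 14.01 = 1.221 mol; O: 38.93 / 16.00 = 2.433 mol
Ratios (÷ 1.221): C 2.497, H 5.990, N 1.000, O 1.993
Multiply by 2: C 4.99, H 11.98, N 2.00, O 3.99 → C5H12N2O4
Empirical-formula mass = 164.17 g/mol
n = 165 / 164.17 = 1.01 ≈ 1
Molecular formula = empirical formula = C5H12N2O4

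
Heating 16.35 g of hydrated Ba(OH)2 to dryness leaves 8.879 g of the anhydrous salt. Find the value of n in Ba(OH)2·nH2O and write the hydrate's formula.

Ba(OH)2·8H2O

Mass of water lost = 16.35 − 8.879 = 7.471 g → 7.471 / 18.02 = 0.4146 mol H2O
Molar mass of Ba(OH)2 = 171.35 g/mol → mol Ba(OH)2 = 8.879 / 171.35 = 0.05182
n = 0.4146 / 0.05182 = 8.00 ≈ 8 → Ba(OH)2·8H2O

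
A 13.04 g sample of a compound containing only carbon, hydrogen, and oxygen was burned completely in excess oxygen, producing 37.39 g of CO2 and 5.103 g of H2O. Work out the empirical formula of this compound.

mol C = 37.39 / 44.01 = 0.8496; mass C = 0.8496 × 12.01 = 10.20 g
mol H = 2 × (5.103 / 18.02) = 0.5664; mass H = 0.5664 × 1.008 = 0.5709 g
mass O = 13.04 − (10.77) = 2.266 g → mol O = 0.1416
Ratios (÷ 0.1416): C 6.000, H 4.000, O 1.000
≈ 6:4:1 → C6H4O

C6H4O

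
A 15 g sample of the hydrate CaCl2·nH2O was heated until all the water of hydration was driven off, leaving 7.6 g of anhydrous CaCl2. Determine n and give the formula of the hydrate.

Mass of water lost = 15 − 7.6 = 7.4 g → 7.4 / 18.02 = 0.4107 mol H2O
Molar mass of CaCl2 = 110.98 g/mol → mol CaCl2 = 7.6 / 110.98 = 0.06848
n = 0.4107 / 0.06848 = 6.00 ≈ 6 → CaCl2·6H2O

CaCl2·6H2O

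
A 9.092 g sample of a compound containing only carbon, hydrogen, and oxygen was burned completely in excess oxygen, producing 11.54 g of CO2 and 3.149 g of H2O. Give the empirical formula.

C3H4O4

mol C = 11.54 / 44.01 = 0.2622; mass C = 0.2622 × 12.01 = 3.149 g
mol H = 2 × (3.149 / 18.02) = 0.3495; mass H = 0.3495 × 1.008 = 0.3523 g
mass O = 9.092 − (3.501) = 5.591 g → mol O = 0.3494
Ratios (÷ 0.2622): C 1.000, H 1.333, O 1.333
Scaling by 3: C 3.00, H 4.00, O 4.00 → C3H4O4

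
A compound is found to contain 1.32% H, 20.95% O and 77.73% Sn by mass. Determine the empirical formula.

Assume 100 g: 1.32 g H, 20.95 g O, 77.73 g Sn.
H: 1.32 g ÷ 1.008 g/mol = 1.31 mol
O: 20.95 g ÷ 16.00 g/mol = 1.309 mol
Sn: 77.73 g ÷ 118.71 g/mol = 0.6548 mol
Divide by the smallest (0.6548 mol Sn): H 2.000, O 2.000, Sn 1.000
≈ 2:2:1 → H2O2Sn

H2O2Sn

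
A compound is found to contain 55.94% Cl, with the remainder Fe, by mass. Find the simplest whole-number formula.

Cl2Fe

Assume 100 g: 55.94 g Cl, 44.06 g Fe.
Cl: 55.94 g ÷ 35.45 g/mol = 1.578 mol
Fe: 44.06 g ÷ 55.85 g/mol = 0.7889 mol
Ratios (÷ 0.7889): Cl 2.000, Fe 1.000
Ratio ≈ 2:1, so the empirical formula is Cl2Fe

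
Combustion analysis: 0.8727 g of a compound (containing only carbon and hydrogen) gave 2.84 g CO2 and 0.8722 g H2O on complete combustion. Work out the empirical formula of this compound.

C2H3

mol C = 2.84 / 44.01 = 0.06453; mass C = 0.06453 × 12.01 = 0.7750 g
mol H = 2 × (0.8722 / 18.02) = 0.09680; mass H = 0.09680 × 1.008 = 0.09758 g
Smallest is C at 0.06453 mol; normalising gives C 1.000, H 1.500
Scaling by 2: C 2.00, H 3.00 → C2H3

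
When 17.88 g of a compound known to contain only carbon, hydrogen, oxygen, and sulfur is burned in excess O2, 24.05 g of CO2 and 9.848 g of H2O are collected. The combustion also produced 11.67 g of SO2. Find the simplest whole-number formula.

C6H12O3S2

mol C = 24.05 / 44.01 = 0.5465; mass C = 0.5465 × 12.01 = 6.563 g
mol H = 2 × (9.848 / 18.02) = 1.093; mass H = 1.093 × 1.008 = 1.102 g
mol S = 11.67 / 64.07 = 0.1821; mass S = 5.841 g
mass O = 17.88 − (13.51) = 4.374 g → mol O = 0.2734
Divide by the smallest (0.1821 mol S): C 3.000, H 6.001, O 1.501, S 1.000
×2: C 6.00, H 12.00, O 3.00, S 2.00 → C6H12O3S2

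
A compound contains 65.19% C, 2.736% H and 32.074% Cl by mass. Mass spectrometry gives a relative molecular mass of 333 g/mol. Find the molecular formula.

C18H9Cl3

Assume 100 g: 65.19 g C, 2.736 g H, 32.074 g Cl.
Moles — C: 65.19 / 12.01 = 5.428 mol; H: 2.736 / 1.008 = 2.714 mol; Cl: 32.074 / 35.45 = 0.9048 mol
Divide by the smallest (0.9048 mol Cl): C 5.999, H 3.000, Cl 1.000
→ C6H3Cl
Empirical-formula mass = 110.53 g/mol
n = 333 / 110.53 = 3.01 ≈ 3
Molecular formula = (C6H3Cl)×3 = C18H9Cl3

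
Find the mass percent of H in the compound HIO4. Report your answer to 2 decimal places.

Molar mass = 1(1.008) + 1(126.90) + 4(16.00) = 191.908 g/mol
Mass of H per mole = 1 × 1.008 = 1.008 g
% H = 1.008 / 191.908 × 100 = 0.53%

0.53%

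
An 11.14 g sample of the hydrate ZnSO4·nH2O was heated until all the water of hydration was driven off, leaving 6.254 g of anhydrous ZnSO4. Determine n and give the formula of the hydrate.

Mass of water lost = 11.14 − 6.254 = 4.886 g → 4.886 / 18.02 = 0.2711 mol H2O
Molar mass of ZnSO4 = 161.45 g/mol → mol ZnSO4 = 6.254 / 161.45 = 0.03874
n = 0.2711 / 0.03874 = 7.00 ≈ 7 → ZnSO4·7H2O

ZnSO4·7H2O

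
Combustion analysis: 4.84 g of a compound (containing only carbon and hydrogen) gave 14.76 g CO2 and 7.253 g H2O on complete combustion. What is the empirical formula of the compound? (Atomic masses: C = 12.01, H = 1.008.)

mol C = 14.76 / 44.01 = 0.3354; mass C = 0.3354 × 12.01 = 4.028 g
mol H = 2 × (7.253 / 18.02) = 0.8050; mass H = 0.8050 × 1.008 = 0.8114 g
Divide by the smallest (0.3354 mol C): C 1.000, H 2.400
Scaling by 5: C 5.00, H 12.00 → C5H12

C5H12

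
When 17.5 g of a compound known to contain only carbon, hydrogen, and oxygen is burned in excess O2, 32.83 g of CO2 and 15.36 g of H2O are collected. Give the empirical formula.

mol C = 32.83 / 44.01 = 0.7460; mass C = 0.7460 × 12.01 = 8.959 g
mol H = 2 × (15.36 / 18.02) = 1.705; mass H = 1.705 × 1.008 = 1.718 g
mass O = 17.5 − (10.68) = 6.823 g → mol O = 0.4264
Smallest is O at 0.4264 mol; normalising gives C 1.749, H 3.998, O 1.000
×4: C 7.00, H 15.99, O 4.00 → C7H16O4

C7H16O4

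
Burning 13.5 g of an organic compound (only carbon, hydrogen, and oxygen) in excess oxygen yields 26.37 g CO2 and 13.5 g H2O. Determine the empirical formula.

mol C = 26.37 / 44.01 = 0.5992; mass C = 0.5992 × 12.01 = 7.196 g
mol H = 2 × (13.5 / 18.02) = 1.498; mass H = 1.498 × 1.008 = 1.510 g
mass O = 13.5 − (8.706) = 4.794 g → mol O = 0.2996
Smallest is O at 0.2996 mol; normalising gives C 2.000, H 5.001, O 1.000
≈ 2:5:1 → C2H5O

C2H5O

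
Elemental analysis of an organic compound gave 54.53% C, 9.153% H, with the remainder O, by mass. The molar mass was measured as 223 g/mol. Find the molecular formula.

C10H20O5

Assume 100 g: 54.53 g C, 9.153 g H, 36.317 g O.
C: 54.53 g ÷ 12.01 g/mol = 4.54 mol
H: 9.153 g ÷ 1.008 g/mol = 9.08 mol
O: 36.317 g ÷ 16.00 g/mol = 2.27 mol
Smallest is O at 2.27 mol; normalising gives C 2.000, H 4.000, O 1.000
Ratio ≈ 2:4:1, so the empirical formula is C2H4O
Empirical-formula mass = 44.05 g/mol
n = 223 / 44.05 = 5.06 ≈ 5
Molecular formula = (C2H4O)×5 = C10H20O5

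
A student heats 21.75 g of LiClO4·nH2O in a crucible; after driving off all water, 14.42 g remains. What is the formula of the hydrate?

LiClO4·3H2O

Mass of water lost = 21.75 − 14.42 = 7.33 g → 7.33 / 18.02 = 0.4068 mol H2O
Molar mass of LiClO4 = 106.39 g/mol → mol LiClO4 = 14.42 / 106.39 = 0.1355
n = 0.4068 / 0.1355 = 3.00 ≈ 3 → LiClO4·3H2O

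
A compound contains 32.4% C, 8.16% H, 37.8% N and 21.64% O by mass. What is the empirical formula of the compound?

Assume 100 g: 32.4 g C, 8.16 g H, 37.8 g N, 21.64 g O.
C: 32.4 g ÷ 12.01 g/mol = 2.698 mol
H: 8.16 g ÷ 1.008 g/mol = 8.095 mol
N: 37.8 g ÷ 14.01 g/mol = 2.698 mol
O: 21.64 g ÷ 16.00 g/mol = 1.353 mol
Divide by the smallest (1.353 mol O): C 1.995, H 5.985, N 1.995, O 1.000
Ratio ≈ 2:6:2:1, so the empirical formula is C2H6N2O

C2H6N2O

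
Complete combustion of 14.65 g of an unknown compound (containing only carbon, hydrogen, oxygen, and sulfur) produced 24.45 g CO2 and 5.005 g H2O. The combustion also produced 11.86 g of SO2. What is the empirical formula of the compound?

mol C = 24.45 / 44.01 = 0.5556; mass C = 0.5556 × 12.01 = 6.672 g
mol H = 2 × (5.005 / 18.02) = 0.5555; mass H = 0.5555 × 1.008 = 0.5599 g
mol S = 11.86 / 64.07 = 0.1851; mass S = 5.936 g
mass O = 14.65 − (13.17) = 1.481 g → mol O = 0.09259
Ratios (÷ 0.09259): C 6.000, H 6.000, O 1.000, S 1.999
≈ 6:6:1:2 → C6H6OS2

C6H6OS2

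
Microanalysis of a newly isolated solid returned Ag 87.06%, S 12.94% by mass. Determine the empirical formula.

Assume 100 g: 87.06 g Ag, 12.94 g S.
Moles — Ag: 87.06 / 107.87 = 0.8071 mol; S: 12.94 / 32.07 = 0.4035 mol
Divide by the smallest (0.4035 mol S): Ag 2.000, S 1.000
≈ 2:1 → Ag2S

Ag2S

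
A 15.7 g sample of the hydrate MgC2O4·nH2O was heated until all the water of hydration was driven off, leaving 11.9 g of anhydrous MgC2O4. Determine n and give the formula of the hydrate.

MgC2O4·2H2O

Mass of water lost = 15.7 − 11.9 = 3.8 g → 3.8 / 18.02 = 0.2109 mol H2O
Molar mass of MgC2O4 = 112.33 g/mol → mol MgC2O4 = 11.9 / 112.33 = 0.1059
n = 0.2109 / 0.1059 = 1.99 ≈ 2 → MgC2O4·2H2O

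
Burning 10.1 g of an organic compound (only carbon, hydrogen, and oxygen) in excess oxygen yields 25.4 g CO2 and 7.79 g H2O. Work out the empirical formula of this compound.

mol C = 25.4 / 44.01 = 0.5771; mass C = 0.5771 × 12.01 = 6.931 g
mol H = 2 × (7.79 / 18.02) = 0.8646; mass H = 0.8646 × 1.008 = 0.8715 g
mass O = 10.1 − (7.803) = 2.297 g → mol O = 0.1436
Divide by the smallest (0.1436 mol O): C 4.020, H 6.022, O 1.000
Ratio ≈ 4:6:1, so the empirical formula is C4H6O

C4H6O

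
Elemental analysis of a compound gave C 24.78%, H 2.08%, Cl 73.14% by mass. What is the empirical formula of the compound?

Assume 100 g: 24.78 g C, 2.08 g H, 73.14 g Cl.
C: 24.78 g ÷ 12.01 g/mol = 2.063 mol
H: 2.08 g ÷ 1.008 g/mol = 2.063 mol
Cl: 73.14 g ÷ 35.45 g/mol = 2.063 mol
Divide by the smallest (2.063 mol Cl): C 1.000, H 1.000, Cl 1.000
≈ 1:1:1 → CHCl

CHCl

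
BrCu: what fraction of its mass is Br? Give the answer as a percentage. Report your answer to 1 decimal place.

55.7%

Molar mass = 1(79.90) + 1(63.55) = 143.450 g/mol
Mass of Br per mole = 1 × 79.90 = 79.900 g
% Br = 79.900 / 143.450 × 100 = 55.7%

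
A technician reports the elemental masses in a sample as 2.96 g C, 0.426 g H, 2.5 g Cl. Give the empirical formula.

C: 2.96 g ÷ 12.01 g/mol = 0.2465 mol
H: 0.426 g ÷ 1.008 g/mol = 0.4226 mol
Cl: 2.5 g ÷ 35.45 g/mol = 0.07052 mol
Smallest is Cl at 0.07052 mol; normalising gives C 3.495, H 5.993, Cl 1.000
Scaling by 2: C 6.99, H 11.99, Cl 2.00 → C7H12Cl2

C7H12Cl2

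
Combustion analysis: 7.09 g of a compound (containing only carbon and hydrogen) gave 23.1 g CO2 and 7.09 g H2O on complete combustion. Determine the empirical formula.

mol C = 23.1 / 44.01 = 0.5249; mass C = 0.5249 × 12.01 = 6.304 g
mol H = 2 × (7.09 / 18.02) = 0.7869; mass H = 0.7869 × 1.008 = 0.7932 g
Divide by the smallest (0.5249 mol C): C 1.000, H 1.499
×2: C 2.00, H 3.00 → C2H3

C2H3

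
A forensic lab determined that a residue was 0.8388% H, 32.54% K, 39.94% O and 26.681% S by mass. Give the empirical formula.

HKO3S

Assume 100 g: 0.8388 g H, 32.54 g K, 39.94 g O, 26.681 g S.
n(H) = 0.8388/1.008 = 0.8321, n(K) = 32.54/39.10 = 0.8322, n(O) = 39.94/16.00 = 2.496, n(S) = 26.681/32.07 = 0.832
Smallest is S at 0.832 mol; normalising gives H 1.000, K 1.000, O 3.000, S 1.000
→ HKO3S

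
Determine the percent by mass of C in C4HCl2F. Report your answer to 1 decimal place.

Molar mass = 4(12.01) + 1(1.008) + 2(35.45) + 1(19.00) = 138.948 g/mol
Mass of C per mole = 4 × 12.01 = 48.040 g
% C = 48.040 / 138.948 × 100 = 34.6%

34.6%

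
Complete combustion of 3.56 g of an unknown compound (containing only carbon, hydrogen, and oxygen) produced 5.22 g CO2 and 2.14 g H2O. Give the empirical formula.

CH2O

mol C = 5.22 / 44.01 = 0.1186; mass C = 0.1186 × 12.01 = 1.424 g
mol H = 2 × (2.14 / 18.02) = 0.2375; mass H = 0.2375 × 1.008 = 0.2394 g
mass O = 3.56 − (1.664) = 1.896 g → mol O = 0.1185
Smallest is O at 0.1185 mol; normalising gives C 1.001, H 2.004, O 1.000
Ratio ≈ 1:2:1, so the empirical formula is CH2O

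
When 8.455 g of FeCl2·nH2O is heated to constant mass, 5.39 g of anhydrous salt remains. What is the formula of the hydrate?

Mass of water lost = 8.455 − 5.39 = 3.065 g → 3.065 / 18.02 = 0.1701 mol H2O
Molar mass of FeCl2 = 126.75 g/mol → mol FeCl2 = 5.39 / 126.75 = 0.04252
n = 0.1701 / 0.04252 = 4.00 ≈ 4 → FeCl2·4H2O

FeCl2·4H2O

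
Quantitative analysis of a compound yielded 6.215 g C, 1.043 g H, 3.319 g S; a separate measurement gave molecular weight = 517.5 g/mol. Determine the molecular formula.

C25H50S5

n(C) = 6.215/12.01 = 0.5175, n(H) = 1.043/1.008 = 1.035, n(S) = 3.319/32.07 = 0.1035
Smallest is S at 0.1035 mol; normalising gives C 5.000, H 9.998, S 1.000
Ratio ≈ 5:10:1, so the empirical formula is C5H10S
Empirical-formula mass = 102.20 g/mol
n = 517.5 / 102.20 = 5.06 ≈ 5
Molecular formula = (C5H10S)×5 = C25H50S5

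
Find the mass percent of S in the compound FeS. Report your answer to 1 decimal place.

36.5%

Molar mass = 1(55.85) + 1(32.07) = 87.920 g/mol
Mass of S per mole = 1 × 32.07 = 32.070 g
% S = 32.070 / 87.920 × 100 = 36.5%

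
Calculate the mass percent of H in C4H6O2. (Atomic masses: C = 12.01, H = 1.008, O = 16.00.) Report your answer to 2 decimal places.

7.03%

Molar mass = 4(12.01) + 6(1.008) + 2(16.00) = 86.088 g/mol
Mass of H per mole = 6 × 1.008 = 6.048 g
% H = 6.048 / 86.088 × 100 = 7.03%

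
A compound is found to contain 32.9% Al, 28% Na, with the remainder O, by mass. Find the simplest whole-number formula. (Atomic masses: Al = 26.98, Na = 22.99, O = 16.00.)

Assume 100 g: 32.9 g Al, 28 g Na, 39.1 g O.
Moles — Al: 32.9 / 26.98 = 1.219 mol; Na: 28 / 22.99 = 1.218 mol; O: 39.1 / 16.00 = 2.444 mol
Smallest is Na at 1.218 mol; normalising gives Al 1.001, Na 1.000, O 2.006
→ AlNaO2

AlNaO2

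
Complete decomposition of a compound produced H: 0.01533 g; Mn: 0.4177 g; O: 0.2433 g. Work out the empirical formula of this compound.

n(H) = 0.01533/1.008 = 0.01521, n(Mn) = 0.4177/54.94 = 0.007603, n(O) = 0.2433/16.00 = 0.01521
Smallest is Mn at 0.007603 mol; normalising gives H 2.000, Mn 1.000, O 2.000
≈ 2:1:2 → H2MnO2

H2MnO2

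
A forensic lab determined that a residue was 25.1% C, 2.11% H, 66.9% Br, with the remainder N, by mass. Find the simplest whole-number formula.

Assume 100 g: 25.1 g C, 2.11 g H, 66.9 g Br, 5.89 g N.
C: 25.1 g ÷ 12.01 g/mol = 2.09 mol
H: 2.11 g ÷ 1.008 g/mol = 2.093 mol
Br: 66.9 g ÷ 79.90 g/mol = 0.8373 mol
N: 5.89 g ÷ 14.01 g/mol = 0.4204 mol
Divide by the smallest (0.4204 mol N): C 4.971, H 4.979, Br 1.992, N 1.000
Ratio ≈ 5:5:2:1, so the empirical formula is C5H5Br2N

C5H5Br2N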